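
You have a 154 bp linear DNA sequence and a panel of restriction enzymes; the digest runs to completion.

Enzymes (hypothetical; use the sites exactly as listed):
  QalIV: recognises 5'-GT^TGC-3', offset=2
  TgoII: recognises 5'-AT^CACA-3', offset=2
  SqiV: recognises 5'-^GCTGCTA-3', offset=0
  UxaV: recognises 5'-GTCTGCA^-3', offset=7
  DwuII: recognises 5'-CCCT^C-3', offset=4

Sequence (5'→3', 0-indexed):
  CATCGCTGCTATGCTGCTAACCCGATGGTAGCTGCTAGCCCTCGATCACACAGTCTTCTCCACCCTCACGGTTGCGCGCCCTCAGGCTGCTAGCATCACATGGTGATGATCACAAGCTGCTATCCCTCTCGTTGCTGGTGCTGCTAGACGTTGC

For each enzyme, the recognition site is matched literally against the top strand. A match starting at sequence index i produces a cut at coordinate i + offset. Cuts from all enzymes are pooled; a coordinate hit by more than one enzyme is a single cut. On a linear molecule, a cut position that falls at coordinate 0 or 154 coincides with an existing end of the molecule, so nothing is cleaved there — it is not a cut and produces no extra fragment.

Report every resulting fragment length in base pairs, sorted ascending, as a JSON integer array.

[3,3,4,4,5,5,6,7,8,10,11,12,12,12,14,18,20]

Scan for sites:
  QalIV GTTGC/2: at [70, 130, 149] ⇒ [72, 132, 151]
  TgoII ATCACA/2: at [44, 94, 108] ⇒ [46, 96, 110]
  SqiV GCTGCTA/0: at [4, 12, 30, 85, 115, 139] ⇒ [4, 12, 30, 85, 115, 139]
  UxaV (GTCTGCA, off=7): no sites
  DwuII CCCTC/4: at [38, 62, 78, 123] ⇒ [42, 66, 82, 127]

Pooled cuts: [4, 12, 30, 42, 46, 66, 72, 82, 85, 96, 110, 115, 127, 132, 139, 151]

Fragments:
  [0,4): 4 bp
  [4,12): 8 bp
  [12,30): 18 bp
  [30,42): 12 bp
  [42,46): 4 bp
  [46,66): 20 bp
  [66,72): 6 bp
  [72,82): 10 bp
  [82,85): 3 bp
  [85,96): 11 bp
  [96,110): 14 bp
  [110,115): 5 bp
  [115,127): 12 bp
  [127,132): 5 bp
  [132,139): 7 bp
  [139,151): 12 bp
  [151,154): 3 bp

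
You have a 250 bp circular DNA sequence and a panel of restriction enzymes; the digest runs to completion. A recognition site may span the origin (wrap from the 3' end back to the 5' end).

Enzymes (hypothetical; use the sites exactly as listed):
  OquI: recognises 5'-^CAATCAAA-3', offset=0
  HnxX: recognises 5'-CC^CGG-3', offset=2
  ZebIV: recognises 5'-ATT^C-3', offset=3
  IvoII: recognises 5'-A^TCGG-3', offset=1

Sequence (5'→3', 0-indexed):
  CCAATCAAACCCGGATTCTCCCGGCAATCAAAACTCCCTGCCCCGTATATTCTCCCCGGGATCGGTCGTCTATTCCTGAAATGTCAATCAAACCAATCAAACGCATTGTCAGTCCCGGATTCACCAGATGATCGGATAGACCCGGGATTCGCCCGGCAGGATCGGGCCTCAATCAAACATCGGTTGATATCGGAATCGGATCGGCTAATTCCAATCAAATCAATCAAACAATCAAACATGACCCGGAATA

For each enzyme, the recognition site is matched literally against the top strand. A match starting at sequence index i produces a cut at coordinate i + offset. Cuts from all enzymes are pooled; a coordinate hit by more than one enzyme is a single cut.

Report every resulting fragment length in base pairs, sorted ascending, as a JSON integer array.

Per-enzyme occurrences:
  OquI CAATCAAA/0: at [1, 24, 84, 93, 169, 211, 220, 228] ⇒ [1, 24, 84, 93, 169, 211, 220, 228]
  HnxX CCCGG/2: at [9, 19, 54, 113, 140, 151, 241] ⇒ [11, 21, 56, 115, 142, 153, 243]
  ZebIV ATTC/3: at [14, 48, 71, 118, 146, 207] ⇒ [17, 51, 74, 121, 149, 210]
  IvoII ATCGG/1: at [60, 130, 160, 178, 188, 194, 199] ⇒ [61, 131, 161, 179, 189, 195, 200]

Pooled cuts: [1, 11, 17, 21, 24, 51, 56, 61, 74, 84, 93, 115, 121, 131, 142, 149, 153, 161, 169, 179, 189, 195, 200, 210, 211, 220, 228, 243]

Fragments:
  1→11: 10 bp
  11→17: 6 bp
  17→21: 4 bp
  21→24: 3 bp
  24→51: 27 bp
  51→56: 5 bp
  56→61: 5 bp
  61→74: 13 bp
  74→84: 10 bp
  84→93: 9 bp
  93→115: 22 bp
  115→121: 6 bp
  121→131: 10 bp
  131→142: 11 bp
  142→149: 7 bp
  149→153: 4 bp
  153→161: 8 bp
  161→169: 8 bp
  169→179: 10 bp
  179→189: 10 bp
  189→195: 6 bp
  195→200: 5 bp
  200→210: 10 bp
  210→211: 1 bp
  211→220: 9 bp
  220→228: 8 bp
  228→243: 15 bp
  243→1 (wrap): 250-243+1 = 8 bp

[1,3,4,4,5,5,5,6,6,6,7,8,8,8,8,9,9,10,10,10,10,10,10,11,13,15,22,27]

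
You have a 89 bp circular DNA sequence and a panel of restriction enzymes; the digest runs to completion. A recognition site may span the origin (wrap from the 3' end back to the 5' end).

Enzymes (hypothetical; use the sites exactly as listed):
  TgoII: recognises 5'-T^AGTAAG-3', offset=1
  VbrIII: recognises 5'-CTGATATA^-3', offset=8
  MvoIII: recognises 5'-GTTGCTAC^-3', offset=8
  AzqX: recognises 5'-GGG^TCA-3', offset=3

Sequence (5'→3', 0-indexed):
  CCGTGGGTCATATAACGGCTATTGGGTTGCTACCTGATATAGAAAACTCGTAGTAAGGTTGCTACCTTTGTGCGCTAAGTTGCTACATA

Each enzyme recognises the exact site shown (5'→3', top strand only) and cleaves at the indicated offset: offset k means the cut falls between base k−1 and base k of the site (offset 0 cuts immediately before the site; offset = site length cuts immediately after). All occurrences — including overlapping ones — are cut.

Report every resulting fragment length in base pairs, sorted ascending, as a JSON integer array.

Per-enzyme occurrences:
  TgoII TAGTAAG/1: at [50] ⇒ [51]
  VbrIII CTGATATA/8: at [33] ⇒ [41]
  MvoIII GTTGCTAC/8: at [25, 57, 78] ⇒ [33, 65, 86]
  AzqX GGGTCA/3: at [4] ⇒ [7]

All cut coordinates (distinct, sorted): [7, 33, 41, 51, 65, 86]

Fragments:
  7→33: 26 bp
  33→41: 8 bp
  41→51: 10 bp
  51→65: 14 bp
  65→86: 21 bp
  86→7 (wrap): 89-86+7 = 10 bp

[8,10,10,14,21,26]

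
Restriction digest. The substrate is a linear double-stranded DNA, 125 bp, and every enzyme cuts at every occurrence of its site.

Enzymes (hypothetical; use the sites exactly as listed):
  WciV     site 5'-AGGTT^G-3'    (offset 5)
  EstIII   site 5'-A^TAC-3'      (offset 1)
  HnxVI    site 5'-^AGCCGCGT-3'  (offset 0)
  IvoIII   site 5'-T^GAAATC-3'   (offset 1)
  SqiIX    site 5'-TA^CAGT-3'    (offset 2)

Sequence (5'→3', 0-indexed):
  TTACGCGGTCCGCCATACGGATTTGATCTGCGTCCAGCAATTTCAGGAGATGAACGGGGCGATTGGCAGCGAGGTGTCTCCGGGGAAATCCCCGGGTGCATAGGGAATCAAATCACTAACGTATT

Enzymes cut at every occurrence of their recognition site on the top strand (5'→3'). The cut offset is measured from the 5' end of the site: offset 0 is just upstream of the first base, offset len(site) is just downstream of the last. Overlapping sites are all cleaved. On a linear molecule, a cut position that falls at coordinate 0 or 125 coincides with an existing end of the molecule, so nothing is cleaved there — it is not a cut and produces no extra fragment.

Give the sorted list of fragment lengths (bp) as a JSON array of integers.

[15,110]

Per-enzyme occurrences:
  WciV (AGGTTG, off=5): no sites
  EstIII ATAC/1: at [14] ⇒ [15]
  HnxVI (AGCCGCGT, off=0): no sites
  IvoIII (TGAAATC, off=1): no sites
  SqiIX (TACAGT, off=2): no sites

All cut coordinates (distinct, sorted): [15]

Fragment lengths:
  [0,15): 15 bp
  [15,125): 110 bp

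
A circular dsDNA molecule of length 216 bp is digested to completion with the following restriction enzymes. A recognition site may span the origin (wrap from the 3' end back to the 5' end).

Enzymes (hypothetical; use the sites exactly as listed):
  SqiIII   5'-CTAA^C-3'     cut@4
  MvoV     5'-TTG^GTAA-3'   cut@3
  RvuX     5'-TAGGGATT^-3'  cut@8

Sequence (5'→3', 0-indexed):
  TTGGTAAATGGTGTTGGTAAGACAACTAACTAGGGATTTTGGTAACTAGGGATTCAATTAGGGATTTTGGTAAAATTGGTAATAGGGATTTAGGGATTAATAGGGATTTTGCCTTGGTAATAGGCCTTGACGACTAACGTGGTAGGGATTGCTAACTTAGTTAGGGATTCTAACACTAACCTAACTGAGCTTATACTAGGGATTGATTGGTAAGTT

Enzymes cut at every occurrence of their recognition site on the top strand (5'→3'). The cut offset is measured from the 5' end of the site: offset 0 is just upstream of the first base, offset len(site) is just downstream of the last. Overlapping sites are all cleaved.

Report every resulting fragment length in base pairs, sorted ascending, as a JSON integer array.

[3,3,4,5,5,5,6,8,8,9,9,10,10,12,12,13,13,13,13,14,20,21]

Scan for sites:
  SqiIII (CTAAC, off=4): starts [25, 133, 151, 169, 175, 180] → cuts [29, 137, 155, 173, 179, 184]
  MvoV (TTGGTAA, off=3): starts [0, 13, 38, 66, 75, 113, 206] → cuts [3, 16, 41, 69, 78, 116, 209]
  RvuX (TAGGGATT, off=8): starts [30, 46, 58, 82, 90, 100, 142, 161, 196] → cuts [38, 54, 66, 90, 98, 108, 150, 169, 204]

All cut coordinates (distinct, sorted): [3, 16, 29, 38, 41, 54, 66, 69, 78, 90, 98, 108, 116, 137, 150, 155, 169, 173, 179, 184, 204, 209]

Fragments:
  3→16: 13 bp
  16→29: 13 bp
  29→38: 9 bp
  38→41: 3 bp
  41→54: 13 bp
  54→66: 12 bp
  66→69: 3 bp
  69→78: 9 bp
  78→90: 12 bp
  90→98: 8 bp
  98→108: 10 bp
  108→116: 8 bp
  116→137: 21 bp
  137→150: 13 bp
  150→155: 5 bp
  155→169: 14 bp
  169→173: 4 bp
  173→179: 6 bp
  179→184: 5 bp
  184→204: 20 bp
  204→209: 5 bp
  209→3 (wrap): 216-209+3 = 10 bp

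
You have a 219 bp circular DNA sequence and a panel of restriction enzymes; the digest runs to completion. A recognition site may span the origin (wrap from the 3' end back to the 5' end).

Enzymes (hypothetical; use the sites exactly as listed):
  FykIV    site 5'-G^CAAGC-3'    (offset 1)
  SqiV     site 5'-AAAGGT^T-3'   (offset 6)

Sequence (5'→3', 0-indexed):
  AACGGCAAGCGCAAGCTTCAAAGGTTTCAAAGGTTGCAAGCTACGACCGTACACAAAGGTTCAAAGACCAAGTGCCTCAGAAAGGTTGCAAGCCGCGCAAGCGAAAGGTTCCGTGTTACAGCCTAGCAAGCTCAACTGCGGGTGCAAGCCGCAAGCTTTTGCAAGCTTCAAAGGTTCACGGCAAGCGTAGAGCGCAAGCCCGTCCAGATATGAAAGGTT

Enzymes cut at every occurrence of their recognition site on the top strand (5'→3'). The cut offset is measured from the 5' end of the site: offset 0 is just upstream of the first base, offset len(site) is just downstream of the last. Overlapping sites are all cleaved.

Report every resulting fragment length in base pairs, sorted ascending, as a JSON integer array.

[2,2,6,6,6,7,9,9,10,12,13,14,14,17,18,24,24,26]

Scan for sites:
  FykIV (GCAAGC, off=1): starts [4, 10, 35, 87, 96, 125, 143, 150, 160, 180, 193] → cuts [5, 11, 36, 88, 97, 126, 144, 151, 161, 181, 194]
  SqiV (AAAGGTT, off=6): starts [19, 28, 54, 80, 103, 169, 212] → cuts [25, 34, 60, 86, 109, 175, 218]

Pooled cuts: [5, 11, 25, 34, 36, 60, 86, 88, 97, 109, 126, 144, 151, 161, 175, 181, 194, 218]

Fragments:
  5→11: 6 bp
  11→25: 14 bp
  25→34: 9 bp
  34→36: 2 bp
  36→60: 24 bp
  60→86: 26 bp
  86→88: 2 bp
  88→97: 9 bp
  97→109: 12 bp
  109→126: 17 bp
  126→144: 18 bp
  144→151: 7 bp
  151→161: 10 bp
  161→175: 14 bp
  175→181: 6 bp
  181→194: 13 bp
  194→218: 24 bp
  218→5 (wrap): 219-218+5 = 6 bp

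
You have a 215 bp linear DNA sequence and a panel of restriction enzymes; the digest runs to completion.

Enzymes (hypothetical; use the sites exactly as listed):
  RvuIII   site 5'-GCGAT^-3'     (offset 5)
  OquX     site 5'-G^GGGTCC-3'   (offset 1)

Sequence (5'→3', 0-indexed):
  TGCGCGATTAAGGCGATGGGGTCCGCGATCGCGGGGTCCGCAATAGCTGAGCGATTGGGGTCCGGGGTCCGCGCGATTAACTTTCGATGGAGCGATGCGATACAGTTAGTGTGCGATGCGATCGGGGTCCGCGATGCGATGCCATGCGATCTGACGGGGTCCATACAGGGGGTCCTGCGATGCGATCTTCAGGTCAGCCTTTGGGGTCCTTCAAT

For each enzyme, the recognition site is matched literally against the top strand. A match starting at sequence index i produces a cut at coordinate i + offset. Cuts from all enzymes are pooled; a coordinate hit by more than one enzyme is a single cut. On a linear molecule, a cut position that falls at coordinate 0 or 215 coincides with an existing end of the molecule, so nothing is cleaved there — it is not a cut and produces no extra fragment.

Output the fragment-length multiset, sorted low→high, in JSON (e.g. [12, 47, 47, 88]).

Per-enzyme occurrences:
  RvuIII GCGAT/5: at [3, 12, 24, 50, 72, 91, 96, 112, 117, 130, 135, 145, 176, 181] ⇒ [8, 17, 29, 55, 77, 96, 101, 117, 122, 135, 140, 150, 181, 186]
  OquX GGGGTCC/1: at [17, 32, 56, 63, 123, 155, 168, 202] ⇒ [18, 33, 57, 64, 124, 156, 169, 203]

All cut coordinates (distinct, sorted): [8, 17, 18, 29, 33, 55, 57, 64, 77, 96, 101, 117, 122, 124, 135, 140, 150, 156, 169, 181, 186, 203]

Fragments:
  [0,8): 8 bp
  [8,17): 9 bp
  [17,18): 1 bp
  [18,29): 11 bp
  [29,33): 4 bp
  [33,55): 22 bp
  [55,57): 2 bp
  [57,64): 7 bp
  [64,77): 13 bp
  [77,96): 19 bp
  [96,101): 5 bp
  [101,117): 16 bp
  [117,122): 5 bp
  [122,124): 2 bp
  [124,135): 11 bp
  [135,140): 5 bp
  [140,150): 10 bp
  [150,156): 6 bp
  [156,169): 13 bp
  [169,181): 12 bp
  [181,186): 5 bp
  [186,203): 17 bp
  [203,215): 12 bp

[1,2,2,4,5,5,5,5,6,7,8,9,10,11,11,12,12,13,13,16,17,19,22]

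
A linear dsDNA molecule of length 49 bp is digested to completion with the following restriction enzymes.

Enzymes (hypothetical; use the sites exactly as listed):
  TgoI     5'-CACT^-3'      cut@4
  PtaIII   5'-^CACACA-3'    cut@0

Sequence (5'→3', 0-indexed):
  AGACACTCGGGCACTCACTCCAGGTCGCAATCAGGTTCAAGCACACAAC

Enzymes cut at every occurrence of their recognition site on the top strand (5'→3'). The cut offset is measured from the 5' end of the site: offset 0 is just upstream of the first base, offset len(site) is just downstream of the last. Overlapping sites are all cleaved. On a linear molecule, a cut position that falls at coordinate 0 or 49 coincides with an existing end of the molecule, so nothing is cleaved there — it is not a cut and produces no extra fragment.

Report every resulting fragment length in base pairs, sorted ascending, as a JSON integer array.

[4,7,8,8,22]

Per-enzyme occurrences:
  TgoI CACT/4: at [3, 11, 15] ⇒ [7, 15, 19]
  PtaIII CACACA/0: at [41] ⇒ [41]

Pooled cuts: [7, 15, 19, 41]

Fragment lengths:
  [0,7): 7 bp
  [7,15): 8 bp
  [15,19): 4 bp
  [19,41): 22 bp
  [41,49): 8 bp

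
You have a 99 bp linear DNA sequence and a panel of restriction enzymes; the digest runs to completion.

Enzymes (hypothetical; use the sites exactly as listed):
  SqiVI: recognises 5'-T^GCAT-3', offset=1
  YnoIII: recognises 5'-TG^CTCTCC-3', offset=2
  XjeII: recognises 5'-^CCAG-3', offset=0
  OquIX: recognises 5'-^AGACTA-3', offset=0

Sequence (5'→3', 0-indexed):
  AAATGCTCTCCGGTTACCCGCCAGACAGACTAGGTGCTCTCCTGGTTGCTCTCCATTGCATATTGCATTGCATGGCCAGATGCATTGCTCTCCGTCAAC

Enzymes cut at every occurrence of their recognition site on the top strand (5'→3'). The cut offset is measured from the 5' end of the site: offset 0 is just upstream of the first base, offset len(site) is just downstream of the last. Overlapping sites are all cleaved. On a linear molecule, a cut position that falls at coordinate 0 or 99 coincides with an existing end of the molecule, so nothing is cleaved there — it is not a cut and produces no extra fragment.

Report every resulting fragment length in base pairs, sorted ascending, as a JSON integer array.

[5,5,6,6,6,6,7,9,10,12,12,15]

Scan for sites:
  SqiVI (TGCAT, off=1): starts [56, 63, 68, 80] → cuts [57, 64, 69, 81]
  YnoIII (TGCTCTCC, off=2): starts [3, 34, 46, 85] → cuts [5, 36, 48, 87]
  XjeII (CCAG, off=0): starts [20, 75] → cuts [20, 75]
  OquIX (AGACTA, off=0): starts [26] → cuts [26]

Pooled cuts: [5, 20, 26, 36, 48, 57, 64, 69, 75, 81, 87]

Fragment lengths:
  [0,5): 5 bp
  [5,20): 15 bp
  [20,26): 6 bp
  [26,36): 10 bp
  [36,48): 12 bp
  [48,57): 9 bp
  [57,64): 7 bp
  [64,69): 5 bp
  [69,75): 6 bp
  [75,81): 6 bp
  [81,87): 6 bp
  [87,99): 12 bp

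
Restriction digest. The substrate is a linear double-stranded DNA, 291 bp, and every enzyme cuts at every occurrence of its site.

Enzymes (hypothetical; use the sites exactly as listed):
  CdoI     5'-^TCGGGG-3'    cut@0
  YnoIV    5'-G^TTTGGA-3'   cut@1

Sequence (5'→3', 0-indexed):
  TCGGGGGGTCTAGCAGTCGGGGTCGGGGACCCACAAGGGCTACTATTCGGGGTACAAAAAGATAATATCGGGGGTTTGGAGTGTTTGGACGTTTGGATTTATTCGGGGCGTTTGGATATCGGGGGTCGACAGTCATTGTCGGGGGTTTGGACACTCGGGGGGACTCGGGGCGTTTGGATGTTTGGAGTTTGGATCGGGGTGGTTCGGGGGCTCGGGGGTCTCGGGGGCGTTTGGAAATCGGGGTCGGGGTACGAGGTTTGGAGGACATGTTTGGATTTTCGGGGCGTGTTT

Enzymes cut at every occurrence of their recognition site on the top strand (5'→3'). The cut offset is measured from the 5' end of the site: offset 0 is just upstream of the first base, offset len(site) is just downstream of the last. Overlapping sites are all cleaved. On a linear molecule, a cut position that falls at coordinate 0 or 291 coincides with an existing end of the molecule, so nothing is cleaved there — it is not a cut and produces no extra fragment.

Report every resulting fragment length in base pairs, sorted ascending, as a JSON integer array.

[6,6,6,7,7,7,8,8,8,8,8,8,8,9,9,9,9,9,10,10,11,13,13,13,16,20,21,24]

Site scan:
  CdoI TCGGGG/0: at [0, 16, 22, 46, 67, 102, 118, 138, 154, 164, 193, 203, 211, 220, 237, 243, 278] ⇒ [16, 22, 46, 67, 102, 118, 138, 154, 164, 193, 203, 211, 220, 237, 243, 278] (position 0 is a terminus of the linear molecule — no cut)
  YnoIV GTTTGGA/1: at [73, 82, 90, 109, 144, 171, 179, 186, 228, 255, 268] ⇒ [74, 83, 91, 110, 145, 172, 180, 187, 229, 256, 269]

All cut coordinates (distinct, sorted): [16, 22, 46, 67, 74, 83, 91, 102, 110, 118, 138, 145, 154, 164, 172, 180, 187, 193, 203, 211, 220, 229, 237, 243, 256, 269, 278]

Fragment lengths:
  [0,16): 16 bp
  [16,22): 6 bp
  [22,46): 24 bp
  [46,67): 21 bp
  [67,74): 7 bp
  [74,83): 9 bp
  [83,91): 8 bp
  [91,102): 11 bp
  [102,110): 8 bp
  [110,118): 8 bp
  [118,138): 20 bp
  [138,145): 7 bp
  [145,154): 9 bp
  [154,164): 10 bp
  [164,172): 8 bp
  [172,180): 8 bp
  [180,187): 7 bp
  [187,193): 6 bp
  [193,203): 10 bp
  [203,211): 8 bp
  [211,220): 9 bp
  [220,229): 9 bp
  [229,237): 8 bp
  [237,243): 6 bp
  [243,256): 13 bp
  [256,269): 13 bp
  [269,278): 9 bp
  [278,291): 13 bp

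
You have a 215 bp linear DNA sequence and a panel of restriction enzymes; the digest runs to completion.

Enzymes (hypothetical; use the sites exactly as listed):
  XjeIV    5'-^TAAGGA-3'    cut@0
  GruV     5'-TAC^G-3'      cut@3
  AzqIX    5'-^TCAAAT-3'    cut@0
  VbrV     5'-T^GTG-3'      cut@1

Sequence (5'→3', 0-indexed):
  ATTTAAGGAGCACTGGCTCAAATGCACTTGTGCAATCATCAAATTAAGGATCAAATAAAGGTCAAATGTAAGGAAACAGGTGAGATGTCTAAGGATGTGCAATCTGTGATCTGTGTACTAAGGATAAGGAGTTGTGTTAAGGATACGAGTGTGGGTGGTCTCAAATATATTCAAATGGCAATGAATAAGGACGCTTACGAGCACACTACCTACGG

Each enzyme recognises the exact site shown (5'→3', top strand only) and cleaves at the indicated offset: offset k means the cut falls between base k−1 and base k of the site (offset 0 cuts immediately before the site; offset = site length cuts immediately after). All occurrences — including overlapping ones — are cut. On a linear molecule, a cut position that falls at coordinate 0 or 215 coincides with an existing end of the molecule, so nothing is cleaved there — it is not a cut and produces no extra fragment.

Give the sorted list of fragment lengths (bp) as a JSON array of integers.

Scan for sites:
  XjeIV (TAAGGA, off=0): starts [3, 44, 68, 89, 118, 124, 137, 185] → cuts [3, 44, 68, 89, 118, 124, 137, 185]
  GruV (TACG, off=3): starts [143, 195, 210] → cuts [146, 198, 213]
  AzqIX (TCAAAT, off=0): starts [17, 38, 50, 61, 160, 170] → cuts [17, 38, 50, 61, 160, 170]
  VbrV (TGTG, off=1): starts [28, 95, 104, 111, 132, 149] → cuts [29, 96, 105, 112, 133, 150]

Pooled cuts: [3, 17, 29, 38, 44, 50, 61, 68, 89, 96, 105, 112, 118, 124, 133, 137, 146, 150, 160, 170, 185, 198, 213]

Fragment lengths:
  [0,3): 3 bp
  [3,17): 14 bp
  [17,29): 12 bp
  [29,38): 9 bp
  [38,44): 6 bp
  [44,50): 6 bp
  [50,61): 11 bp
  [61,68): 7 bp
  [68,89): 21 bp
  [89,96): 7 bp
  [96,105): 9 bp
  [105,112): 7 bp
  [112,118): 6 bp
  [118,124): 6 bp
  [124,133): 9 bp
  [133,137): 4 bp
  [137,146): 9 bp
  [146,150): 4 bp
  [150,160): 10 bp
  [160,170): 10 bp
  [170,185): 15 bp
  [185,198): 13 bp
  [198,213): 15 bp
  [213,215): 2 bp

[2,3,4,4,6,6,6,6,7,7,7,9,9,9,9,10,10,11,12,13,14,15,15,21]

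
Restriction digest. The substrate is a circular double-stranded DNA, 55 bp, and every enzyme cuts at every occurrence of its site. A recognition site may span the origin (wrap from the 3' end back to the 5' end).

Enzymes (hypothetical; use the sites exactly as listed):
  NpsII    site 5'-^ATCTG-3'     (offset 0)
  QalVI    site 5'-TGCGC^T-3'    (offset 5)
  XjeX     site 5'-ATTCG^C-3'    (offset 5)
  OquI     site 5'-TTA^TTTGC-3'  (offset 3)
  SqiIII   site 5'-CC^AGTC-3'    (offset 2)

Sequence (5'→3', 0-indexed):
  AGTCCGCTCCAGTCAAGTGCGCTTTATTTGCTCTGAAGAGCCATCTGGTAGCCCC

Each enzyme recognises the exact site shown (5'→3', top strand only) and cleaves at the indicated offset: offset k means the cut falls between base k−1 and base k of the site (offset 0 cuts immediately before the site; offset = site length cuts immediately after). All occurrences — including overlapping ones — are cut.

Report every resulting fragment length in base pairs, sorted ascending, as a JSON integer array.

Scan for sites:
  NpsII (ATCTG, off=0): starts [42] → cuts [42]
  QalVI (TGCGCT, off=5): starts [17] → cuts [22]
  XjeX (ATTCGC, off=5): no sites
  OquI (TTATTTGC, off=3): starts [23] → cuts [26]
  SqiIII (CCAGTC, off=2): starts [8, 53] → cuts [0, 10]

Pooled cuts: [0, 10, 22, 26, 42]

Fragment lengths:
  0→10: 10 bp
  10→22: 12 bp
  22→26: 4 bp
  26→42: 16 bp
  42→0 (wrap): 55-42+0 = 13 bp

[4,10,12,13,16]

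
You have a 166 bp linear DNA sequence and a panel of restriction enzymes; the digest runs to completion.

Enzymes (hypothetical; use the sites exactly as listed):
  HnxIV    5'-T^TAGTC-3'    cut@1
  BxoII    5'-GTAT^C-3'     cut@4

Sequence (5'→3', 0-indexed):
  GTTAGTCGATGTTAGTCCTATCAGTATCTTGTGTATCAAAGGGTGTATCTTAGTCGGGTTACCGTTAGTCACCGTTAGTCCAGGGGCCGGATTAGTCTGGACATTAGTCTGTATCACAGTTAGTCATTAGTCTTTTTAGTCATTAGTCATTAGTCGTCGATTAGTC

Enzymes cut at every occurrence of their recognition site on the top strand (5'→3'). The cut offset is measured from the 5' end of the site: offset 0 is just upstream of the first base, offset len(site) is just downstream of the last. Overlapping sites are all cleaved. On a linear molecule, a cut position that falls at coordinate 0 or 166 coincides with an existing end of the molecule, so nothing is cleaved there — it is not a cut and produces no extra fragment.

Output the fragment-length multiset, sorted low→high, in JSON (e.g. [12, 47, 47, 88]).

Site scan:
  HnxIV (TTAGTC, off=1): starts [1, 11, 49, 64, 74, 91, 103, 119, 126, 135, 142, 149, 160] → cuts [2, 12, 50, 65, 75, 92, 104, 120, 127, 136, 143, 150, 161]
  BxoII (GTATC, off=4): starts [23, 32, 44, 110] → cuts [27, 36, 48, 114]

All cut coordinates (distinct, sorted): [2, 12, 27, 36, 48, 50, 65, 75, 92, 104, 114, 120, 127, 136, 143, 150, 161]

Fragment lengths:
  [0,2): 2 bp
  [2,12): 10 bp
  [12,27): 15 bp
  [27,36): 9 bp
  [36,48): 12 bp
  [48,50): 2 bp
  [50,65): 15 bp
  [65,75): 10 bp
  [75,92): 17 bp
  [92,104): 12 bp
  [104,114): 10 bp
  [114,120): 6 bp
  [120,127): 7 bp
  [127,136): 9 bp
  [136,143): 7 bp
  [143,150): 7 bp
  [150,161): 11 bp
  [161,166): 5 bp

[2,2,5,6,7,7,7,9,9,10,10,10,11,12,12,15,15,17]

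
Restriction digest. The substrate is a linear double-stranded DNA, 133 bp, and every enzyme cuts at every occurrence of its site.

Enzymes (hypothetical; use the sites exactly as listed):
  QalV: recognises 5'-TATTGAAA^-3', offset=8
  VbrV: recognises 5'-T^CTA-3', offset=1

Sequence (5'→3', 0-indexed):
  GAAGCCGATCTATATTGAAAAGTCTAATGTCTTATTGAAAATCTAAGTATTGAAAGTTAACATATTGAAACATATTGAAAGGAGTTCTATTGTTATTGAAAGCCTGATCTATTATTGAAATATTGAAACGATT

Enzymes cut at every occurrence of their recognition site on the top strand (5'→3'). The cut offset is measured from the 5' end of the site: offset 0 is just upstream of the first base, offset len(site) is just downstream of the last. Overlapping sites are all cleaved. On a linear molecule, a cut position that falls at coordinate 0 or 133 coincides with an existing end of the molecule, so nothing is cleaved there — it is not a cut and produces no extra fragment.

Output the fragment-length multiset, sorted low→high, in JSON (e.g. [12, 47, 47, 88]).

[2,3,5,6,7,8,9,10,11,12,13,15,15,17]

Scan for sites:
  QalV TATTGAAA/8: at [12, 32, 47, 62, 72, 93, 112, 120] ⇒ [20, 40, 55, 70, 80, 101, 120, 128]
  VbrV TCTA/1: at [8, 22, 41, 85, 107] ⇒ [9, 23, 42, 86, 108]

Pooled cuts: [9, 20, 23, 40, 42, 55, 70, 80, 86, 101, 108, 120, 128]

Fragment lengths:
  [0,9): 9 bp
  [9,20): 11 bp
  [20,23): 3 bp
  [23,40): 17 bp
  [40,42): 2 bp
  [42,55): 13 bp
  [55,70): 15 bp
  [70,80): 10 bp
  [80,86): 6 bp
  [86,101): 15 bp
  [101,108): 7 bp
  [108,120): 12 bp
  [120,128): 8 bp
  [128,133): 5 bp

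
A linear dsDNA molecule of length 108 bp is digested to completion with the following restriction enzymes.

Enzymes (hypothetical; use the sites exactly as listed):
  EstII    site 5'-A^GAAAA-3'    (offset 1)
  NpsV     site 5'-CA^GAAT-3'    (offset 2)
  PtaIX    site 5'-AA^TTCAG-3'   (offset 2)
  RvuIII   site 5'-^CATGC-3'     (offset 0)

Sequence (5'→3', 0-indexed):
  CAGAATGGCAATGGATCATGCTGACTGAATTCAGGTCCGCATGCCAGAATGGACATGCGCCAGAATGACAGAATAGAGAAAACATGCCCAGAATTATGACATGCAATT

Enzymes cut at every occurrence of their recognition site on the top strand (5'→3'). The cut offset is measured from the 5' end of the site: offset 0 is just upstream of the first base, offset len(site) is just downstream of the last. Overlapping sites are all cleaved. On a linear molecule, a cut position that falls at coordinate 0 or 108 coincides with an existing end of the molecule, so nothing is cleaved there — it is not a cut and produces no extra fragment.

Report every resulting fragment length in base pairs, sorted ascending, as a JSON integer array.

Site scan:
  EstII (AGAAAA, off=1): starts [76] → cuts [77]
  NpsV (CAGAAT, off=2): starts [0, 44, 60, 68, 88] → cuts [2, 46, 62, 70, 90]
  PtaIX (AATTCAG, off=2): starts [27] → cuts [29]
  RvuIII (CATGC, off=0): starts [16, 39, 53, 82, 99] → cuts [16, 39, 53, 82, 99]

All cut coordinates (distinct, sorted): [2, 16, 29, 39, 46, 53, 62, 70, 77, 82, 90, 99]

Fragments:
  [0,2): 2 bp
  [2,16): 14 bp
  [16,29): 13 bp
  [29,39): 10 bp
  [39,46): 7 bp
  [46,53): 7 bp
  [53,62): 9 bp
  [62,70): 8 bp
  [70,77): 7 bp
  [77,82): 5 bp
  [82,90): 8 bp
  [90,99): 9 bp
  [99,108): 9 bp

[2,5,7,7,7,8,8,9,9,9,10,13,14]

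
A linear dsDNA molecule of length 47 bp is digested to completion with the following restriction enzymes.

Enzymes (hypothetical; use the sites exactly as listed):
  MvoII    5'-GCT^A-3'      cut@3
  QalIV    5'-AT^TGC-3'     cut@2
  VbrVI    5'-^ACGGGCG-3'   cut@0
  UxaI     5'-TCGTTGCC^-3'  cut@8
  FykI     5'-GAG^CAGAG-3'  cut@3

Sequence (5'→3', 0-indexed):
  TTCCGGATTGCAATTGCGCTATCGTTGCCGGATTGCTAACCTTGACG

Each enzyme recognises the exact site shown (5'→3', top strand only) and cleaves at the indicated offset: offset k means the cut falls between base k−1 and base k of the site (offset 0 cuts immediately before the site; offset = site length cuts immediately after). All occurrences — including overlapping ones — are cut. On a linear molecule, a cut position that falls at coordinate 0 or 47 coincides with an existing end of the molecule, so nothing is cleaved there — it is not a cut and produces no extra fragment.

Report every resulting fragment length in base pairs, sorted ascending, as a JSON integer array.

Scan for sites:
  MvoII (GCTA, off=3): starts [17, 34] → cuts [20, 37]
  QalIV (ATTGC, off=2): starts [6, 12, 31] → cuts [8, 14, 33]
  VbrVI (ACGGGCG, off=0): no sites
  UxaI (TCGTTGCC, off=8): starts [21] → cuts [29]
  FykI (GAGCAGAG, off=3): no sites

Pooled cuts: [8, 14, 20, 29, 33, 37]

Fragment lengths:
  [0,8): 8 bp
  [8,14): 6 bp
  [14,20): 6 bp
  [20,29): 9 bp
  [29,33): 4 bp
  [33,37): 4 bp
  [37,47): 10 bp

[4,4,6,6,8,9,10]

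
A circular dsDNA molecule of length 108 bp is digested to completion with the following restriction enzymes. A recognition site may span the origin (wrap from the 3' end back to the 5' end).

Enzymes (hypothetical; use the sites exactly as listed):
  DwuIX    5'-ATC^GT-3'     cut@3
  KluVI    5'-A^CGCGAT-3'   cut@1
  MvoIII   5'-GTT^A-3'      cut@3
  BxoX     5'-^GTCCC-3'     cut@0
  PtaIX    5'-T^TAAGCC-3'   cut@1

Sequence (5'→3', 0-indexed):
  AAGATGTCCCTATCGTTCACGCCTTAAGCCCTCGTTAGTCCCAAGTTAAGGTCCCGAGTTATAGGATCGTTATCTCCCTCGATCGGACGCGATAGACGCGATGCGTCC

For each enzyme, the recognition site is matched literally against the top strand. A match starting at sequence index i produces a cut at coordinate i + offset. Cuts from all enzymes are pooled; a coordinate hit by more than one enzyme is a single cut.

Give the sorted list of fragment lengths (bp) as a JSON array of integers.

Scan for sites:
  DwuIX (ATCGT, off=3): starts [11, 65] → cuts [14, 68]
  KluVI (ACGCGAT, off=1): starts [86, 95] → cuts [87, 96]
  MvoIII (GTTA, off=3): starts [33, 44, 57, 68] → cuts [36, 47, 60, 71]
  BxoX (GTCCC, off=0): starts [5, 37, 50] → cuts [5, 37, 50]
  PtaIX (TTAAGCC, off=1): starts [23] → cuts [24]

All cut coordinates (distinct, sorted): [5, 14, 24, 36, 37, 47, 50, 60, 68, 71, 87, 96]

Fragments:
  5→14: 9 bp
  14→24: 10 bp
  24→36: 12 bp
  36→37: 1 bp
  37→47: 10 bp
  47→50: 3 bp
  50→60: 10 bp
  60→68: 8 bp
  68→71: 3 bp
  71→87: 16 bp
  87→96: 9 bp
  96→5 (wrap): 108-96+5 = 17 bp

[1,3,3,8,9,9,10,10,10,12,16,17]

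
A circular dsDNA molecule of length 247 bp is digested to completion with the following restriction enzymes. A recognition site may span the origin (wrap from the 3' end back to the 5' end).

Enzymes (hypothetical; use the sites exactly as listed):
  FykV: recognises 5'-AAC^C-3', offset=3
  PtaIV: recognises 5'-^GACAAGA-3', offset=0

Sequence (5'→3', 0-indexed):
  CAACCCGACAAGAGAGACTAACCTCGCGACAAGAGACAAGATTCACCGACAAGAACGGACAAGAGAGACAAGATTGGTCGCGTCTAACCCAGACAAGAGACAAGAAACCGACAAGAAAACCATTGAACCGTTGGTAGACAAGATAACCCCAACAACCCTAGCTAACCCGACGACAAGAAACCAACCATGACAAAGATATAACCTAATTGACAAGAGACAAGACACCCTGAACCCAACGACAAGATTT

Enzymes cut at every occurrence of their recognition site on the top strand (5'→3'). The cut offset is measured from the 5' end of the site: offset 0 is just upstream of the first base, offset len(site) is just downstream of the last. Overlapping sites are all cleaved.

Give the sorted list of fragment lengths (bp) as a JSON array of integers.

Scan for sites:
  FykV (AACC, off=3): starts [1, 19, 85, 105, 117, 125, 144, 153, 163, 178, 182, 199, 229] → cuts [4, 22, 88, 108, 120, 128, 147, 156, 166, 181, 185, 202, 232]
  PtaIV (GACAAGA, off=0): starts [6, 27, 34, 47, 57, 66, 91, 98, 109, 136, 171, 208, 215, 237] → cuts [6, 27, 34, 47, 57, 66, 91, 98, 109, 136, 171, 208, 215, 237]

All cut coordinates (distinct, sorted): [4, 6, 22, 27, 34, 47, 57, 66, 88, 91, 98, 108, 109, 120, 128, 136, 147, 156, 166, 171, 181, 185, 202, 208, 215, 232, 237]

Fragments:
  4→6: 2 bp
  6→22: 16 bp
  22→27: 5 bp
  27→34: 7 bp
  34→47: 13 bp
  47→57: 10 bp
  57→66: 9 bp
  66→88: 22 bp
  88→91: 3 bp
  91→98: 7 bp
  98→108: 10 bp
  108→109: 1 bp
  109→120: 11 bp
  120→128: 8 bp
  128→136: 8 bp
  136→147: 11 bp
  147→156: 9 bp
  156→166: 10 bp
  166→171: 5 bp
  171→181: 10 bp
  181→185: 4 bp
  185→202: 17 bp
  202→208: 6 bp
  208→215: 7 bp
  215→232: 17 bp
  232→237: 5 bp
  237→4 (wrap): 247-237+4 = 14 bp

[1,2,3,4,5,5,5,6,7,7,7,8,8,9,9,10,10,10,10,11,11,13,14,16,17,17,22]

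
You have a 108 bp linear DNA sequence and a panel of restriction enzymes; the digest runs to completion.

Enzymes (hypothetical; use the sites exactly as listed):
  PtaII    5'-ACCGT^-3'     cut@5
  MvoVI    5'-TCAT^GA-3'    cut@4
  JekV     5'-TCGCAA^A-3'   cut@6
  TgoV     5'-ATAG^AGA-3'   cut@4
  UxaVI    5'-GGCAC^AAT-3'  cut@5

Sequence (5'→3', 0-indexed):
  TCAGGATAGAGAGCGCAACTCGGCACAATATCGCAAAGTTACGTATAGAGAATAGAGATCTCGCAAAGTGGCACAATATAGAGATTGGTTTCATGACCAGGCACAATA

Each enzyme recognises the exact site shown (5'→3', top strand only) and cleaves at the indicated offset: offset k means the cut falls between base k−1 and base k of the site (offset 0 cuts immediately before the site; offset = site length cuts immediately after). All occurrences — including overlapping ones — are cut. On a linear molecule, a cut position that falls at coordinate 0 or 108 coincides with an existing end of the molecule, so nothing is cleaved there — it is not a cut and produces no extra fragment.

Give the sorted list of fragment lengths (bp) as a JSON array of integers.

[4,7,7,8,9,10,10,11,12,13,17]

Scan for sites:
  PtaII (ACCGT, off=5): no sites
  MvoVI TCATGA/4: at [90] ⇒ [94]
  JekV TCGCAAA/6: at [30, 60] ⇒ [36, 66]
  TgoV ATAGAGA/4: at [5, 44, 51, 77] ⇒ [9, 48, 55, 81]
  UxaVI GGCACAAT/5: at [21, 69, 99] ⇒ [26, 74, 104]

All cut coordinates (distinct, sorted): [9, 26, 36, 48, 55, 66, 74, 81, 94, 104]

Fragment lengths:
  [0,9): 9 bp
  [9,26): 17 bp
  [26,36): 10 bp
  [36,48): 12 bp
  [48,55): 7 bp
  [55,66): 11 bp
  [66,74): 8 bp
  [74,81): 7 bp
  [81,94): 13 bp
  [94,104): 10 bp
  [104,108): 4 bp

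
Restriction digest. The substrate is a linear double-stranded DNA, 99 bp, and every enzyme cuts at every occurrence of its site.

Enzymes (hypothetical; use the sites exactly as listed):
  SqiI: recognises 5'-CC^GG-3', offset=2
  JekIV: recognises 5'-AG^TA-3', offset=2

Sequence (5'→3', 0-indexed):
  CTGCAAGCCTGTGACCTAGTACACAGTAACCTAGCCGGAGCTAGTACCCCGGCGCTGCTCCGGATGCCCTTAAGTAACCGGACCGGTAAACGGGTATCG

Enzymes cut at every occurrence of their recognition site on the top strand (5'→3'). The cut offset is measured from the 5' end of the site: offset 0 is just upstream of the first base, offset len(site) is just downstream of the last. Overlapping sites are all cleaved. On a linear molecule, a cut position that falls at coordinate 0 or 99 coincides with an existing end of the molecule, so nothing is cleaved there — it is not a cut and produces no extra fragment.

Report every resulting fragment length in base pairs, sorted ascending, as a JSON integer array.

Per-enzyme occurrences:
  SqiI CCGG/2: at [34, 48, 59, 77, 82] ⇒ [36, 50, 61, 79, 84]
  JekIV AGTA/2: at [17, 24, 42, 72] ⇒ [19, 26, 44, 74]

All cut coordinates (distinct, sorted): [19, 26, 36, 44, 50, 61, 74, 79, 84]

Fragment lengths:
  [0,19): 19 bp
  [19,26): 7 bp
  [26,36): 10 bp
  [36,44): 8 bp
  [44,50): 6 bp
  [50,61): 11 bp
  [61,74): 13 bp
  [74,79): 5 bp
  [79,84): 5 bp
  [84,99): 15 bp

[5,5,6,7,8,10,11,13,15,19]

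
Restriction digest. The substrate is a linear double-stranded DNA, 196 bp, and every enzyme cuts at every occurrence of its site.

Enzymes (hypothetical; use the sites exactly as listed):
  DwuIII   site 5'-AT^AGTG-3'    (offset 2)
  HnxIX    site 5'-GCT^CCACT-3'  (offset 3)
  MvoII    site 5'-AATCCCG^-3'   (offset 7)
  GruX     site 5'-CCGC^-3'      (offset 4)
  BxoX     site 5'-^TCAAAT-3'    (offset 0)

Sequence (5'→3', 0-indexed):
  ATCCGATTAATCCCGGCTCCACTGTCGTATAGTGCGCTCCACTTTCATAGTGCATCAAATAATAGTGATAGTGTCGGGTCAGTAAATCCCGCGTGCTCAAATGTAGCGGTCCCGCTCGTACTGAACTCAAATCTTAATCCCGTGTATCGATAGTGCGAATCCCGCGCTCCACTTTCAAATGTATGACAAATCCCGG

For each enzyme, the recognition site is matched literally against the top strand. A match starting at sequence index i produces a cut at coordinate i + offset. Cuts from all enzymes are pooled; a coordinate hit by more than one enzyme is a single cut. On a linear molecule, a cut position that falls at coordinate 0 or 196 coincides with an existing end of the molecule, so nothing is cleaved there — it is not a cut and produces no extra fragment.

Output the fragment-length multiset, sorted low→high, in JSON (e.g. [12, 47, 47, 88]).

Scan for sites:
  DwuIII (ATAGTG, off=2): starts [28, 46, 61, 67, 149] → cuts [30, 48, 63, 69, 151]
  HnxIX (GCTCCACT, off=3): starts [15, 35, 165] → cuts [18, 38, 168]
  MvoII (AATCCCG, off=7): starts [8, 84, 135, 157, 188] → cuts [15, 91, 142, 164, 195]
  GruX (CCGC, off=4): starts [88, 111, 161] → cuts [92, 115, 165]
  BxoX (TCAAAT, off=0): starts [54, 96, 126, 174] → cuts [54, 96, 126, 174]

All cut coordinates (distinct, sorted): [15, 18, 30, 38, 48, 54, 63, 69, 91, 92, 96, 115, 126, 142, 151, 164, 165, 168, 174, 195]

Fragment lengths:
  [0,15): 15 bp
  [15,18): 3 bp
  [18,30): 12 bp
  [30,38): 8 bp
  [38,48): 10 bp
  [48,54): 6 bp
  [54,63): 9 bp
  [63,69): 6 bp
  [69,91): 22 bp
  [91,92): 1 bp
  [92,96): 4 bp
  [96,115): 19 bp
  [115,126): 11 bp
  [126,142): 16 bp
  [142,151): 9 bp
  [151,164): 13 bp
  [164,165): 1 bp
  [165,168): 3 bp
  [168,174): 6 bp
  [174,195): 21 bp
  [195,196): 1 bp

[1,1,1,3,3,4,6,6,6,8,9,9,10,11,12,13,15,16,19,21,22]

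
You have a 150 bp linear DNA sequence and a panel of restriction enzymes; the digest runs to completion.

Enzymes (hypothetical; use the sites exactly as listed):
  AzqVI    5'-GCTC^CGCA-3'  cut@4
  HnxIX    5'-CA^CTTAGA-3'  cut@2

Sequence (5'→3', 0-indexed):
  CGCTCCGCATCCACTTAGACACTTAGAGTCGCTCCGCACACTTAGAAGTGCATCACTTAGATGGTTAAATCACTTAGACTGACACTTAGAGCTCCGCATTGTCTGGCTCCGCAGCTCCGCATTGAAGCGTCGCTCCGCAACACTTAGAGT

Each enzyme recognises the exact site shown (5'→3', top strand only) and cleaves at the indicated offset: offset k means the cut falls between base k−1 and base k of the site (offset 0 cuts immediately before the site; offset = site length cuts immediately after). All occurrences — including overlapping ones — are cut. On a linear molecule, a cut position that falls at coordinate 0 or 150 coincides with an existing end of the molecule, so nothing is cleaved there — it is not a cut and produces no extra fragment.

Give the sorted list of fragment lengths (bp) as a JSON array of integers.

Site scan:
  AzqVI GCTCCGCA/4: at [1, 30, 90, 105, 113, 131] ⇒ [5, 34, 94, 109, 117, 135]
  HnxIX CACTTAGA/2: at [11, 19, 38, 53, 70, 82, 140] ⇒ [13, 21, 40, 55, 72, 84, 142]

Pooled cuts: [5, 13, 21, 34, 40, 55, 72, 84, 94, 109, 117, 135, 142]

Fragment lengths:
  [0,5): 5 bp
  [5,13): 8 bp
  [13,21): 8 bp
  [21,34): 13 bp
  [34,40): 6 bp
  [40,55): 15 bp
  [55,72): 17 bp
  [72,84): 12 bp
  [84,94): 10 bp
  [94,109): 15 bp
  [109,117): 8 bp
  [117,135): 18 bp
  [135,142): 7 bp
  [142,150): 8 bp

[5,6,7,8,8,8,8,10,12,13,15,15,17,18]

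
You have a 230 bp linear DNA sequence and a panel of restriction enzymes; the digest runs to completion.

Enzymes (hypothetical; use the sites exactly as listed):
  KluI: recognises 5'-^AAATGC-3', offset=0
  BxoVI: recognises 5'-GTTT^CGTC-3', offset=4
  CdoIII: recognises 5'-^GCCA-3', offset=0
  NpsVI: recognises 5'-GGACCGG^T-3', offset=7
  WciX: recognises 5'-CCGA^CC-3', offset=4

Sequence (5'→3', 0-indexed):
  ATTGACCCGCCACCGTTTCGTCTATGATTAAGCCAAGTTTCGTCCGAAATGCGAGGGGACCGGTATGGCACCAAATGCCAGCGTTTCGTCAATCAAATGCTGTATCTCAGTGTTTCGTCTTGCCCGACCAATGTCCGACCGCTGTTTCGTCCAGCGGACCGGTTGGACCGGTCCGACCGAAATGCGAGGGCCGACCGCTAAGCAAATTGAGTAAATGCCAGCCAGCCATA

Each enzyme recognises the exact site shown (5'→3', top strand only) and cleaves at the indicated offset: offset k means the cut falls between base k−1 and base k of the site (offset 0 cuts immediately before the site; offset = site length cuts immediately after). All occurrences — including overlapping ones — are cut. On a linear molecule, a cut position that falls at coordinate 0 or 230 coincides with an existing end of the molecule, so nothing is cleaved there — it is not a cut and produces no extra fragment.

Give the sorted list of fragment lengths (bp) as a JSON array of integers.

Per-enzyme occurrences:
  KluI AAATGC/0: at [46, 72, 94, 179, 212] ⇒ [46, 72, 94, 179, 212]
  BxoVI GTTTCGTC/4: at [14, 36, 82, 111, 143] ⇒ [18, 40, 86, 115, 147]
  CdoIII GCCA/0: at [8, 31, 76, 216, 220, 224] ⇒ [8, 31, 76, 216, 220, 224]
  NpsVI GGACCGGT/7: at [56, 155, 164] ⇒ [63, 162, 171]
  WciX CCGACC/4: at [123, 134, 172, 190] ⇒ [127, 138, 176, 194]

All cut coordinates (distinct, sorted): [8, 18, 31, 40, 46, 63, 72, 76, 86, 94, 115, 127, 138, 147, 162, 171, 176, 179, 194, 212, 216, 220, 224]

Fragment lengths:
  [0,8): 8 bp
  [8,18): 10 bp
  [18,31): 13 bp
  [31,40): 9 bp
  [40,46): 6 bp
  [46,63): 17 bp
  [63,72): 9 bp
  [72,76): 4 bp
  [76,86): 10 bp
  [86,94): 8 bp
  [94,115): 21 bp
  [115,127): 12 bp
  [127,138): 11 bp
  [138,147): 9 bp
  [147,162): 15 bp
  [162,171): 9 bp
  [171,176): 5 bp
  [176,179): 3 bp
  [179,194): 15 bp
  [194,212): 18 bp
  [212,216): 4 bp
  [216,220): 4 bp
  [220,224): 4 bp
  [224,230): 6 bp

[3,4,4,4,4,5,6,6,8,8,9,9,9,9,10,10,11,12,13,15,15,17,18,21]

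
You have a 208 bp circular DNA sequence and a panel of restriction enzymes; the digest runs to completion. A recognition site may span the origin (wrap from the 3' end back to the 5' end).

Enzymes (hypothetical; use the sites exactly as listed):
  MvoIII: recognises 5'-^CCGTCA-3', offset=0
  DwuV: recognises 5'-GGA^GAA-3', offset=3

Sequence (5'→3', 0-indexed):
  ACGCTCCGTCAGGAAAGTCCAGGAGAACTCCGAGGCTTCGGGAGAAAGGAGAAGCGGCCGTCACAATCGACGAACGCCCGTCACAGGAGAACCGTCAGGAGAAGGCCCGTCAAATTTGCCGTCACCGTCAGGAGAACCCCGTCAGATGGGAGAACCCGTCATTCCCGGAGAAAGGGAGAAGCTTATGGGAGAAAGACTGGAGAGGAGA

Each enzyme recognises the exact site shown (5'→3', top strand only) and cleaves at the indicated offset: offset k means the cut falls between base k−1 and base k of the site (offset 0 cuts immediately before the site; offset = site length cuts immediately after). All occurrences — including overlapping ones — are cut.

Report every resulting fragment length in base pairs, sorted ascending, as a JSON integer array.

Per-enzyme occurrences:
  MvoIII (CCGTCA, off=0): starts [5, 57, 77, 91, 106, 118, 124, 138, 155] → cuts [5, 57, 77, 91, 106, 118, 124, 138, 155]
  DwuV (GGAGAA, off=3): starts [21, 40, 47, 85, 97, 130, 148, 166, 174, 187, 203] → cuts [24, 43, 50, 88, 100, 133, 151, 169, 177, 190, 206]

Pooled cuts: [5, 24, 43, 50, 57, 77, 88, 91, 100, 106, 118, 124, 133, 138, 151, 155, 169, 177, 190, 206]

Fragments:
  5→24: 19 bp
  24→43: 19 bp
  43→50: 7 bp
  50→57: 7 bp
  57→77: 20 bp
  77→88: 11 bp
  88→91: 3 bp
  91→100: 9 bp
  100→106: 6 bp
  106→118: 12 bp
  118→124: 6 bp
  124→133: 9 bp
  133→138: 5 bp
  138→151: 13 bp
  151→155: 4 bp
  155→169: 14 bp
  169→177: 8 bp
  177→190: 13 bp
  190→206: 16 bp
  206→5 (wrap): 208-206+5 = 7 bp

[3,4,5,6,6,7,7,7,8,9,9,11,12,13,13,14,16,19,19,20]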